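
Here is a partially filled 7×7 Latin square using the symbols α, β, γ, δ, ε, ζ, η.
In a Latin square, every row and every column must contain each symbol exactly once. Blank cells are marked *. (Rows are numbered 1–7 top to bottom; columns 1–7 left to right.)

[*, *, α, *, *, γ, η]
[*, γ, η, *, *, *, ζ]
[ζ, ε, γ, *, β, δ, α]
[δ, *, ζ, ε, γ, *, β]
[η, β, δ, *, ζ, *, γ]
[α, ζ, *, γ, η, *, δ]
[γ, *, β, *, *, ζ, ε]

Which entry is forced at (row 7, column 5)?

α

Row 1, column 2: row 1 has {α, γ, η} and column 2 has {β, γ, ε, ζ}, leaving only δ.
Row 1, column 5: row 1 has {α, γ, δ, η} and column 5 has {β, γ, ζ, η}, leaving only ε.
Row 1, column 1: row 1 has {α, γ, δ, ε, η} and column 1 has {α, γ, δ, ζ, η}, leaving only β.
Row 1, column 4: row 1 has {α, β, γ, δ, ε, η} and column 4 has {γ, ε}, leaving only ζ.
Row 2, column 1: row 2 has {γ, ζ, η} and column 1 has {α, β, γ, δ, ζ, η}, leaving only ε.
Row 3, column 4: row 3 has {α, β, γ, δ, ε, ζ} and column 4 has {γ, ε, ζ}, leaving only η.
Row 5, column 4: row 5 has {β, γ, δ, ζ, η} and column 4 has {γ, ε, ζ, η}, leaving only α.
Row 5, column 6: row 5 has {α, β, γ, δ, ζ, η} and column 6 has {γ, δ, ζ}, leaving only ε.
Row 6, column 3: row 6 has {α, γ, δ, ζ, η} and column 3 has {α, β, γ, δ, ζ, η}, leaving only ε.
Row 6, column 6: row 6 has {α, γ, δ, ε, ζ, η} and column 6 has {γ, δ, ε, ζ}, leaving only β.
Row 2, column 6: row 2 has {γ, ε, ζ, η} and column 6 has {β, γ, δ, ε, ζ}, leaving only α.
Row 2, column 5: row 2 has {α, γ, ε, ζ, η} and column 5 has {β, γ, ε, ζ, η}, leaving only δ.
Row 7 already has {β, γ, ε, ζ} and column 5 already has {β, γ, δ, ε, ζ, η}, so row 7, column 5 must be α.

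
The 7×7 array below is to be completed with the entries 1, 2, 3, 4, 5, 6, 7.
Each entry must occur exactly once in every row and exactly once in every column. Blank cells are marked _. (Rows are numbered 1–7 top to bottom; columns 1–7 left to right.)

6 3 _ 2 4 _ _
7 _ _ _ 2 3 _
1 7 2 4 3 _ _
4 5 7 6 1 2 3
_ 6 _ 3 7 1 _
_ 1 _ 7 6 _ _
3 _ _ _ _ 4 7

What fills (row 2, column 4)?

Row 2, column 2: row 2 has {2, 3, 7} and column 2 has {1, 3, 5, 6, 7}, leaving only 4.
Row 6, column 6: row 6 has {1, 6, 7} and column 6 has {1, 2, 3, 4}, leaving only 5.
Row 1, column 6: row 1 has {2, 3, 4, 6} and column 6 has {1, 2, 3, 4, 5}, leaving only 7.
Row 3, column 6: row 3 has {1, 2, 3, 4, 7} and column 6 has {1, 2, 3, 4, 5, 7}, leaving only 6.
Row 3, column 7: row 3 has {1, 2, 3, 4, 6, 7} and column 7 has {3, 7}, leaving only 5.
Row 1, column 7: row 1 has {2, 3, 4, 6, 7} and column 7 has {3, 5, 7}, leaving only 1.
Row 1, column 3: row 1 has {1, 2, 3, 4, 6, 7} and column 3 has {2, 7}, leaving only 5.
Row 2, column 7: row 2 has {2, 3, 4, 7} and column 7 has {1, 3, 5, 7}, leaving only 6.
Row 2, column 3: row 2 has {2, 3, 4, 6, 7} and column 3 has {2, 5, 7}, leaving only 1.
Row 2 already has {1, 2, 3, 4, 6, 7} and column 4 already has {2, 3, 4, 6, 7}, so row 2, column 4 must be 5.

5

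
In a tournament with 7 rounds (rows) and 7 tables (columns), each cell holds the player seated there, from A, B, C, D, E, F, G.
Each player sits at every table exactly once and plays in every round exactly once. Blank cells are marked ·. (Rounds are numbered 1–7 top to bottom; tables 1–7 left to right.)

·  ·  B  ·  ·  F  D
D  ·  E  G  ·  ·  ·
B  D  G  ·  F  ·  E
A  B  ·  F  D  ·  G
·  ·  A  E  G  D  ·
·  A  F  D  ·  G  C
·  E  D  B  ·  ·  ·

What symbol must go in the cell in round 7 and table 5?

A

Round 4, table 3: round 4 has {A, B, D, F, G} and table 3 has {A, B, D, E, F, G}, leaving only C.
Round 4, table 6: round 4 has {A, B, C, D, F, G} and table 6 has {D, F, G}, leaving only E.
Round 6, table 1: round 6 has {A, C, D, F, G} and table 1 has {A, B, D}, leaving only E.
Round 6, table 5: round 6 has {A, C, D, E, F, G} and table 5 has {D, F, G}, leaving only B.
Round 7, table 5 is narrowed to {A, C}.
If it were C, then round 7, table 7 would be left with no valid symbol.
So round 7, table 5 must be A.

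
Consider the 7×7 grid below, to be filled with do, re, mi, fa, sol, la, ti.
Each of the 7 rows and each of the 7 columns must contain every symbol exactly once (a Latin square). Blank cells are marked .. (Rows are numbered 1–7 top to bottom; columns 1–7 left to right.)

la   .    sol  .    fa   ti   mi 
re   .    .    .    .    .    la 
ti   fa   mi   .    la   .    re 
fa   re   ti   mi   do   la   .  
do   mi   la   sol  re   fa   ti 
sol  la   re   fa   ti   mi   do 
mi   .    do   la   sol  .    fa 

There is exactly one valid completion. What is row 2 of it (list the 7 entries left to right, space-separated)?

re sol fa ti mi do la

Row 2, column 3: row 2 has {re, la} and column 3 has {do, re, mi, sol, la, ti}, leaving only fa.
Row 2, column 5: row 2 has {re, fa, la} and column 5 has {do, re, fa, sol, la, ti}, leaving only mi.
Row 1, column 2: row 1 has {mi, fa, sol, la, ti} and column 2 has {re, mi, fa, la}, leaving only do.
Row 1, column 4: row 1 has {do, mi, fa, sol, la, ti} and column 4 has {mi, fa, sol, la}, leaving only re.
Row 3, column 4: row 3 has {re, mi, fa, la, ti} and column 4 has {re, mi, fa, sol, la}, leaving only do.
Row 2, column 4: row 2 has {re, mi, fa, la} and column 4 has {do, re, mi, fa, sol, la}, leaving only ti.
Row 2, column 2: row 2 has {re, mi, fa, la, ti} and column 2 has {do, re, mi, fa, la}, leaving only sol.
Row 2, column 6: row 2 has {re, mi, fa, sol, la, ti} and column 6 has {mi, fa, la, ti}, leaving only do.
So row 2 reads: re sol fa ti mi do la.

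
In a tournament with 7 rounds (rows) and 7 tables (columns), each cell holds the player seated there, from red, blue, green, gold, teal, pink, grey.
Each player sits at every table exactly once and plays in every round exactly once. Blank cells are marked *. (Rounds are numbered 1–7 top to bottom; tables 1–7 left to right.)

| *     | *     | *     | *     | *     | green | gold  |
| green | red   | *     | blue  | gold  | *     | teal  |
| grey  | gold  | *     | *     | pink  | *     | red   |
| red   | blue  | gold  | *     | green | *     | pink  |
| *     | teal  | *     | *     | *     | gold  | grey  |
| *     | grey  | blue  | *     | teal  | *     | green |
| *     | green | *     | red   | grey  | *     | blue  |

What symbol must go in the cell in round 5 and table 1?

Round 1, table 2: round 1 has {green, gold} and table 2 has {red, blue, green, gold, teal, grey}, leaving only pink.
Round 5, table 1 is narrowed to {blue, pink}.
If it were pink, then round 4, table 4 would be left with no valid symbol.
So round 5, table 1 must be blue.

blue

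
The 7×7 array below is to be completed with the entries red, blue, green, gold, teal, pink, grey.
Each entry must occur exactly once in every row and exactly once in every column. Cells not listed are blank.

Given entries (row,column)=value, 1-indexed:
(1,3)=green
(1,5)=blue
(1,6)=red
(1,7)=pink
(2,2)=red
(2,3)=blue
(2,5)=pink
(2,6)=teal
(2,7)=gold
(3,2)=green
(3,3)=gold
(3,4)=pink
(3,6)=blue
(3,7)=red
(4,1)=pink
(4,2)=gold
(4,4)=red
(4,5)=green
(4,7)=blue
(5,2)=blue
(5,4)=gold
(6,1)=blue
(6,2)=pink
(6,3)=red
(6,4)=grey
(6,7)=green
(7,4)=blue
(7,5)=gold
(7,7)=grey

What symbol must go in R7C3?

Row 1, column 4: row 1 has {red, blue, green, pink} and column 4 has {red, blue, gold, pink, grey}, leaving only teal.
Row 1, column 2: row 1 has {red, blue, green, teal, pink} and column 2 has {red, blue, green, gold, pink}, leaving only grey.
Row 1, column 1: row 1 has {red, blue, green, teal, pink, grey} and column 1 has {blue, pink}, leaving only gold.
Row 2, column 4: row 2 has {red, blue, gold, teal, pink} and column 4 has {red, blue, gold, teal, pink, grey}, leaving only green.
Row 2, column 1: row 2 has {red, blue, green, gold, teal, pink} and column 1 has {blue, gold, pink}, leaving only grey.
Row 3, column 1: row 3 has {red, blue, green, gold, pink} and column 1 has {blue, gold, pink, grey}, leaving only teal.
Row 3, column 5: row 3 has {red, blue, green, gold, teal, pink} and column 5 has {blue, green, gold, pink}, leaving only grey.
Row 4, column 6: row 4 has {red, blue, green, gold, pink} and column 6 has {red, blue, teal}, leaving only grey.
Row 4, column 3: row 4 has {red, blue, green, gold, pink, grey} and column 3 has {red, blue, green, gold}, leaving only teal.
Row 7 already has {blue, gold, grey} and column 3 already has {red, blue, green, gold, teal}, so row 7, column 3 must be pink.

pink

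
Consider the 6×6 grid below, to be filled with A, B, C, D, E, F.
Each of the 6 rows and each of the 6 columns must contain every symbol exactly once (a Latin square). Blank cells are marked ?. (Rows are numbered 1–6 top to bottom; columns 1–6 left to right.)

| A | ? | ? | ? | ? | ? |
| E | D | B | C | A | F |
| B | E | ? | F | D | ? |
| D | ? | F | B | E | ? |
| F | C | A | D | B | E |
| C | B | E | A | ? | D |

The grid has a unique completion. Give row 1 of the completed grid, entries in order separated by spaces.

A F D E C B

Row 1, column 2: row 1 has {A} and column 2 has {B, C, D, E}, leaving only F.
Row 1, column 4: row 1 has {A, F} and column 4 has {A, B, C, D, F}, leaving only E.
Row 1, column 5: row 1 has {A, E, F} and column 5 has {A, B, D, E}, leaving only C.
Row 1, column 3: row 1 has {A, C, E, F} and column 3 has {A, B, E, F}, leaving only D.
Row 1, column 6: row 1 has {A, C, D, E, F} and column 6 has {D, E, F}, leaving only B.
So row 1 reads: A F D E C B.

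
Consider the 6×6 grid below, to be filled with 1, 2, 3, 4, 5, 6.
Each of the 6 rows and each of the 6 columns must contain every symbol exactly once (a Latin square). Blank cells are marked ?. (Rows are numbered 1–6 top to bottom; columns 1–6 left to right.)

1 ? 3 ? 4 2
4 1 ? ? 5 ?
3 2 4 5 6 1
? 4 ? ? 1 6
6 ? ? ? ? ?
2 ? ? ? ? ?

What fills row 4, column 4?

3

Row 1, column 4: row 1 has {1, 2, 3, 4} and column 4 has {5}, leaving only 6.
Row 1, column 2: row 1 has {1, 2, 3, 4, 6} and column 2 has {1, 2, 4}, leaving only 5.
Row 2, column 6: row 2 has {1, 4, 5} and column 6 has {1, 2, 6}, leaving only 3.
Row 2, column 4: row 2 has {1, 3, 4, 5} and column 4 has {5, 6}, leaving only 2.
Row 4 already has {1, 4, 6} and column 4 already has {2, 5, 6}, so row 4, column 4 must be 3.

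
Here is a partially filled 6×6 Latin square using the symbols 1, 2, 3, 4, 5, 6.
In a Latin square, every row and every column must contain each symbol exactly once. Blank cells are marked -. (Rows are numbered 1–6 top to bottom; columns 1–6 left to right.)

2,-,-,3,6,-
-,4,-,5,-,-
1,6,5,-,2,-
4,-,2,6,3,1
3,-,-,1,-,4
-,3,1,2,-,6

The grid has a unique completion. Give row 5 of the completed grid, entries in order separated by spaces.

Row 5, column 3: row 5 has {1, 3, 4} and column 3 has {1, 2, 5}, leaving only 6.
Row 5, column 5: row 5 has {1, 3, 4, 6} and column 5 has {2, 3, 6}, leaving only 5.
Row 5, column 2: row 5 has {1, 3, 4, 5, 6} and column 2 has {3, 4, 6}, leaving only 2.
So row 5 reads: 3 2 6 1 5 4.

3 2 6 1 5 4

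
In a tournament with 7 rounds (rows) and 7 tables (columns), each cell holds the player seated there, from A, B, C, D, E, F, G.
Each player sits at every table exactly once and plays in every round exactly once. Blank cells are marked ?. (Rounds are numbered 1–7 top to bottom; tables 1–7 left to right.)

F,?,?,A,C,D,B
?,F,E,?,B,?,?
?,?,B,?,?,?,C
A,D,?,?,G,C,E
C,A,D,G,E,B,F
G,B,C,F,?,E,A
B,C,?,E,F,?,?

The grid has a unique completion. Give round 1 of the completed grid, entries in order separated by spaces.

F E G A C D B

Round 1, table 3: round 1 has {A, B, C, D, F} and table 3 has {B, C, D, E}, leaving only G.
Round 1, table 2: round 1 has {A, B, C, D, F, G} and table 2 has {A, B, C, D, F}, leaving only E.
So round 1 reads: F E G A C D B.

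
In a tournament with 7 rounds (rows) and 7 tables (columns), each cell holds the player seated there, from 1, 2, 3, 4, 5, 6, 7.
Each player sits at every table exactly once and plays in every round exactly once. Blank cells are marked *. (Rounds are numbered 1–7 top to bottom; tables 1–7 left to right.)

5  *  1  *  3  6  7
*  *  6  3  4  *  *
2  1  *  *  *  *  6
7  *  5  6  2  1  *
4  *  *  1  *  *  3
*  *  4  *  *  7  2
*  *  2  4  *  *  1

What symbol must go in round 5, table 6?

5

Round 1, table 4: round 1 has {1, 3, 5, 6, 7} and table 4 has {1, 3, 4, 6}, leaving only 2.
Round 1, table 2: round 1 has {1, 2, 3, 5, 6, 7} and table 2 has {1}, leaving only 4.
Round 2, table 1: round 2 has {3, 4, 6} and table 1 has {2, 4, 5, 7}, leaving only 1.
Round 2, table 7: round 2 has {1, 3, 4, 6} and table 7 has {1, 2, 3, 6, 7}, leaving only 5.
Round 2, table 6: round 2 has {1, 3, 4, 5, 6} and table 6 has {1, 6, 7}, leaving only 2.
Round 5 already has {1, 3, 4} and table 6 already has {1, 2, 6, 7}, so round 5, table 6 must be 5.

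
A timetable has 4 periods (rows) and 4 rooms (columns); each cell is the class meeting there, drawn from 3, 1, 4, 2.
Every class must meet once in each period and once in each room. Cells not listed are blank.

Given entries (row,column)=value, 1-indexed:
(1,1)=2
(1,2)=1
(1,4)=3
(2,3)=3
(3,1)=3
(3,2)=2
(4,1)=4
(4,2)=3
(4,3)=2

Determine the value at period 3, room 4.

Period 1, room 3: period 1 has {3, 1, 2} and room 3 has {3, 2}, leaving only 4.
Period 2, room 1: period 2 has {3} and room 1 has {3, 4, 2}, leaving only 1.
Period 2, room 2: period 2 has {3, 1} and room 2 has {3, 1, 2}, leaving only 4.
Period 2, room 4: period 2 has {3, 1, 4} and room 4 has {3}, leaving only 2.
Period 3, room 3: period 3 has {3, 2} and room 3 has {3, 4, 2}, leaving only 1.
Period 3 already has {3, 1, 2} and room 4 already has {3, 2}, so period 3, room 4 must be 4.

4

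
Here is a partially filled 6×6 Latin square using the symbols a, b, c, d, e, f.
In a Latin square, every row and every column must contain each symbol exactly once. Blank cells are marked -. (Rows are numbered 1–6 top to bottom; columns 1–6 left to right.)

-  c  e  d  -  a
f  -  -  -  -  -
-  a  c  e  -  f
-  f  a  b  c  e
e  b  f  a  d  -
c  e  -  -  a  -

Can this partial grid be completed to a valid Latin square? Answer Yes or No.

No

Row 1, column 1: row 1 has {a, c, d, e} and column 1 has {c, e, f}, so it must be b.
Row 1, column 5: row 1 has {a, b, c, d, e} and column 5 has {a, c, d}, so it must be f.
Row 2, column 2: row 2 has {f} and column 2 has {a, b, c, e, f}, so it must be d.
Row 2, column 3: row 2 has {d, f} and column 3 has {a, c, e, f}, so it must be b.
Row 2, column 4: row 2 has {b, d, f} and column 4 has {a, b, d, e}, so it must be c.
Now row 2, column 6: row 2 together with column 6 already contain {a, b, c, d, e, f} — every symbol — so nothing can go there. The grid has no valid completion.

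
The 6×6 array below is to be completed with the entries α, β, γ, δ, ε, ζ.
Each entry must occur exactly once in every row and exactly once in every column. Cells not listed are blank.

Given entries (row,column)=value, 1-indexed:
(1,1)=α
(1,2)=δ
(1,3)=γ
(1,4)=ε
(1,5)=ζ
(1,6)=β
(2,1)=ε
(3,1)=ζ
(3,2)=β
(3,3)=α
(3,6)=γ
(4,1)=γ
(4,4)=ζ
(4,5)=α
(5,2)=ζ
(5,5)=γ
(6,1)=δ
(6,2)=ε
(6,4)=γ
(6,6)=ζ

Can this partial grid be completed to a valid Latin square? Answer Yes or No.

No

Row 4, column 2: row 4 together with column 2 already contain {α, β, γ, δ, ε, ζ} — every symbol — so nothing can go there. The grid has no valid completion.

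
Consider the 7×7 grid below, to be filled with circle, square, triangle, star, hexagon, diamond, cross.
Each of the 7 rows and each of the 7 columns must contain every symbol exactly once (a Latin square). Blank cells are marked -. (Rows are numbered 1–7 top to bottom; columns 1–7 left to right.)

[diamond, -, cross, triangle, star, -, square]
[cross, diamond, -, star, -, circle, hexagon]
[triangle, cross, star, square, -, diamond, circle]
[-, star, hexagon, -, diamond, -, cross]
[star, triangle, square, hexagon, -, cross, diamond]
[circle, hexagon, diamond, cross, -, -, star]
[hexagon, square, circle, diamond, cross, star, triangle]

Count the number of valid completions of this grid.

1

Row 1, column 2: eliminating its row and column leaves {circle}.
Row 1, column 6: eliminating its row and column leaves {hexagon}.
Row 2, column 3: eliminating its row and column leaves {triangle}.
Row 2, column 5: eliminating its row and column leaves {square, triangle}.
Row 3, column 5: eliminating its row and column leaves {hexagon}.
Row 4, column 1: eliminating its row and column leaves {square}.
Row 4, column 4: eliminating its row and column leaves {circle}.
Row 4, column 6: eliminating its row and column leaves {square, triangle}.
Row 5, column 5: eliminating its row and column leaves {circle}.
Row 6, column 5: eliminating its row and column leaves {square, triangle}.
Row 6, column 6: eliminating its row and column leaves {square, triangle}.
Only one assignment across all blanks avoids any row or column repeat, giving 1 completion.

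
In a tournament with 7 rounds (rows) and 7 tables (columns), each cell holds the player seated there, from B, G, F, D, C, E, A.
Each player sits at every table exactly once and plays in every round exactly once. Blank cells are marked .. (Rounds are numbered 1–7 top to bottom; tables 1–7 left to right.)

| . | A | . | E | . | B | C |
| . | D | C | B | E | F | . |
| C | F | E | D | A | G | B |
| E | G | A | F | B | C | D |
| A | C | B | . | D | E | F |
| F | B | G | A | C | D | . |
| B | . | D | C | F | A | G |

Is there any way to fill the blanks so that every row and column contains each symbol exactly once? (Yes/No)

No round or table among the givens repeats a symbol, and propagating forced cells runs into no contradiction.
One valid completion exists (for instance, D A F E G B C / G D C B E F A / C F E D A G B / E G A F B C D / A C B G D E F / F B G A C D E / B E D C F A G).

Yes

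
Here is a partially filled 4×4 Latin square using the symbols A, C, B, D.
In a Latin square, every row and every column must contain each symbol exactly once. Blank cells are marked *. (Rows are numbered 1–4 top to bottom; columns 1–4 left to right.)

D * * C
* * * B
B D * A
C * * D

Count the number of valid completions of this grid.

2

Row 1, column 2: eliminating its row and column leaves {A, B}.
Row 1, column 3: eliminating its row and column leaves {A, B}.
Row 2, column 1: eliminating its row and column leaves {A}.
Row 2, column 2: eliminating its row and column leaves {A, C}.
Row 2, column 3: eliminating its row and column leaves {A, C, D}.
Row 3, column 3: eliminating its row and column leaves {C}.
Row 4, column 2: eliminating its row and column leaves {A, B}.
Row 4, column 3: eliminating its row and column leaves {A, B}.
Enumerating the assignments across these blanks that avoid any row or column repeat gives 2 completions.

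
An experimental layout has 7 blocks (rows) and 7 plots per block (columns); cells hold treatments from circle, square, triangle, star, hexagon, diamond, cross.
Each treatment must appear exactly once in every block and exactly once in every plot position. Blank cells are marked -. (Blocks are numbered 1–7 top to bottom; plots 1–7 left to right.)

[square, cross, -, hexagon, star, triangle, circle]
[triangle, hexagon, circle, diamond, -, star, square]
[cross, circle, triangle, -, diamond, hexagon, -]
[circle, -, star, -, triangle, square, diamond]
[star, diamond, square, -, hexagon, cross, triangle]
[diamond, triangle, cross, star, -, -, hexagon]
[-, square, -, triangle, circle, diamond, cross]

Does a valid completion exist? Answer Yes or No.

Block 4, plot 2: block 4 together with plot 2 already contain {circle, square, triangle, star, hexagon, diamond, cross} — every symbol — so nothing can go there. The grid has no valid completion.

No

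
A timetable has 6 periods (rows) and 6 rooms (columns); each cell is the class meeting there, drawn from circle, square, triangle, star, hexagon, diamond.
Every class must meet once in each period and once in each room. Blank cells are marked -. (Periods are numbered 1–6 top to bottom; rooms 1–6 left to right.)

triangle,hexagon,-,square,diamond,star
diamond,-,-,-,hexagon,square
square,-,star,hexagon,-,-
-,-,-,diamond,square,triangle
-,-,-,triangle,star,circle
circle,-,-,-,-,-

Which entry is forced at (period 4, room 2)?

circle

Period 1, room 3: period 1 has {square, triangle, star, hexagon, diamond} and room 3 has {star}, leaving only circle.
Period 2, room 3: period 2 has {square, hexagon, diamond} and room 3 has {circle, star}, leaving only triangle.
Period 3, room 6: period 3 has {square, star, hexagon} and room 6 has {circle, square, triangle, star}, leaving only diamond.
Period 4, room 3: period 4 has {square, triangle, diamond} and room 3 has {circle, triangle, star}, leaving only hexagon.
Period 4, room 1: period 4 has {square, triangle, hexagon, diamond} and room 1 has {circle, square, triangle, diamond}, leaving only star.
Period 4 already has {square, triangle, star, hexagon, diamond} and room 2 already has {hexagon}, so period 4, room 2 must be circle.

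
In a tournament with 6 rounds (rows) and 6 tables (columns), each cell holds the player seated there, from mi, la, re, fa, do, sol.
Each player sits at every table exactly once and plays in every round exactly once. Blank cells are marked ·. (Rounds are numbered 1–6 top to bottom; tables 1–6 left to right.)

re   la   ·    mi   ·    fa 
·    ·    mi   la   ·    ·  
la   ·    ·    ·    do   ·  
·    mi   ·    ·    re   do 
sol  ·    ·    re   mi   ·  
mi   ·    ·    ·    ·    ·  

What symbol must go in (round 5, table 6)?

la

Round 5 already has {mi, re, sol} and table 6 already has {fa, do}, so round 5, table 6 must be la.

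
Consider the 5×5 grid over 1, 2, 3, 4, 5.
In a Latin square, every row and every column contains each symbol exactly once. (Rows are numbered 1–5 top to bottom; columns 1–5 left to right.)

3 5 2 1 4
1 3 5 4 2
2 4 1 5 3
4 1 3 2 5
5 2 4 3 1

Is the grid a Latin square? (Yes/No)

Each row is a permutation of the 5 symbols, and so is each column.

Yes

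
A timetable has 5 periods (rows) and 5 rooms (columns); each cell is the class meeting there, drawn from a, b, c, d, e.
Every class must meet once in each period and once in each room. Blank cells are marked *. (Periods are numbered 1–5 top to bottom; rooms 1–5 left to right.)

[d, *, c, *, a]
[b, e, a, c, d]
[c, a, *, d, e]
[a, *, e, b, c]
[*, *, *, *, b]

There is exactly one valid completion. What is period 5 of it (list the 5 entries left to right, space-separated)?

Period 5, room 1: period 5 has {b} and room 1 has {a, b, c, d}, leaving only e.
Period 5, room 3: period 5 has {b, e} and room 3 has {a, c, e}, leaving only d.
Period 5, room 2: period 5 has {b, d, e} and room 2 has {a, e}, leaving only c.
Period 5, room 4: period 5 has {b, c, d, e} and room 4 has {b, c, d}, leaving only a.
So period 5 reads: e c d a b.

e c d a b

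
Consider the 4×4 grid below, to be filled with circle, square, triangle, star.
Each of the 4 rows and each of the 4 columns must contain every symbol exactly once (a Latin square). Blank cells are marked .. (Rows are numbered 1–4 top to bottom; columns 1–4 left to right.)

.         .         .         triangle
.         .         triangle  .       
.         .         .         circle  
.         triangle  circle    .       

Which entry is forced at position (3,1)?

triangle

Row 3, column 1 is narrowed to {square, triangle, star}.
If it were square, then row 3, column 3 would be left with no valid symbol.
If it were star, then row 3, column 3 would be left with no valid symbol.
So row 3, column 1 must be triangle.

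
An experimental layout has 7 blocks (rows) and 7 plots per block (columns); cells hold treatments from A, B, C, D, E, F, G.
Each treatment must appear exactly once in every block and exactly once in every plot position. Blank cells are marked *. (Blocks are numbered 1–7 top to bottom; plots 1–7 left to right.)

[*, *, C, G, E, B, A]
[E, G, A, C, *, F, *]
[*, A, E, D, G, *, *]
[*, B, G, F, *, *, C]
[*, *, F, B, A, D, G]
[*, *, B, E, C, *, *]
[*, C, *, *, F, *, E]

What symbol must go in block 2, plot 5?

Block 3, plot 6: block 3 has {A, D, E, G} and plot 6 has {B, D, F}, leaving only C.
Block 4, plot 5: block 4 has {B, C, F, G} and plot 5 has {A, C, E, F, G}, leaving only D.
Block 2 already has {A, C, E, F, G} and plot 5 already has {A, C, D, E, F, G}, so block 2, plot 5 must be B.

B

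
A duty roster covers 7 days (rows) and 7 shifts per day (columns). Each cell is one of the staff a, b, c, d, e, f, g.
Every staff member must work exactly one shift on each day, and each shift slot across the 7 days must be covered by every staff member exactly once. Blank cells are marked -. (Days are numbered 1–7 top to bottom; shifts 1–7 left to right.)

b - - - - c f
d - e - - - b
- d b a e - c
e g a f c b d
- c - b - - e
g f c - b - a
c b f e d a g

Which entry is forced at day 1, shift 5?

a

Day 2, shift 2: day 2 has {b, d, e} and shift 2 has {b, c, d, f, g}, leaving only a.
Day 1, shift 2: day 1 has {b, c, f} and shift 2 has {a, b, c, d, f, g}, leaving only e.
Day 3, shift 1: day 3 has {a, b, c, d, e} and shift 1 has {b, c, d, e, g}, leaving only f.
Day 3, shift 6: day 3 has {a, b, c, d, e, f} and shift 6 has {a, b, c}, leaving only g.
Day 2, shift 6: day 2 has {a, b, d, e} and shift 6 has {a, b, c, g}, leaving only f.
Day 2, shift 5: day 2 has {a, b, d, e, f} and shift 5 has {b, c, d, e}, leaving only g.
Day 1 already has {b, c, e, f} and shift 5 already has {b, c, d, e, g}, so day 1, shift 5 must be a.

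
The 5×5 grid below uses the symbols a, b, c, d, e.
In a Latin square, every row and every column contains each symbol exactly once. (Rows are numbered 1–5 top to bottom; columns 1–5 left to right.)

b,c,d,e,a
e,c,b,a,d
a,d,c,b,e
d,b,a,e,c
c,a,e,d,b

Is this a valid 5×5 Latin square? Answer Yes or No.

Every row is a permutation, but column 4 contains e twice (at rows 1 and 4).

No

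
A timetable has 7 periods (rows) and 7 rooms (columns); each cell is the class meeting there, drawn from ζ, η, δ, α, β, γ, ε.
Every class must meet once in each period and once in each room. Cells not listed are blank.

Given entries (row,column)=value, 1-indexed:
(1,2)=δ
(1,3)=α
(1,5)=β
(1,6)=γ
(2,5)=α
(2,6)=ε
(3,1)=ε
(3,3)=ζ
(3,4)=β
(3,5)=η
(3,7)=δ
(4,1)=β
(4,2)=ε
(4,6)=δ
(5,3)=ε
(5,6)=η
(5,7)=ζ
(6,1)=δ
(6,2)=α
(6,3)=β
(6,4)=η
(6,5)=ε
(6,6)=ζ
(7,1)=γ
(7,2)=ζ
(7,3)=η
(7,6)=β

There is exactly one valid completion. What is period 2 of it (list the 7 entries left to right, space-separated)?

ζ η δ γ α ε β

Period 3, room 2: period 3 has {ζ, η, δ, β, ε} and room 2 has {ζ, δ, α, ε}, leaving only γ.
Period 3, room 6: period 3 has {ζ, η, δ, β, γ, ε} and room 6 has {ζ, η, δ, β, γ, ε}, leaving only α.
Period 4, room 3: period 4 has {δ, β, ε} and room 3 has {ζ, η, α, β, ε}, leaving only γ.
Period 2, room 3: period 2 has {α, ε} and room 3 has {ζ, η, α, β, γ, ε}, leaving only δ.
Period 4, room 5: period 4 has {δ, β, γ, ε} and room 5 has {η, α, β, ε}, leaving only ζ.
Period 4, room 4: period 4 has {ζ, δ, β, γ, ε} and room 4 has {η, β}, leaving only α.
Period 4, room 7: period 4 has {ζ, δ, α, β, γ, ε} and room 7 has {ζ, δ}, leaving only η.
Period 1, room 7: period 1 has {δ, α, β, γ} and room 7 has {ζ, η, δ}, leaving only ε.
Period 1, room 4: period 1 has {δ, α, β, γ, ε} and room 4 has {η, α, β}, leaving only ζ.
Period 2, room 4: period 2 has {δ, α, ε} and room 4 has {ζ, η, α, β}, leaving only γ.
Period 2, room 7: period 2 has {δ, α, γ, ε} and room 7 has {ζ, η, δ, ε}, leaving only β.
Period 2, room 2: period 2 has {δ, α, β, γ, ε} and room 2 has {ζ, δ, α, γ, ε}, leaving only η.
Period 2, room 1: period 2 has {η, δ, α, β, γ, ε} and room 1 has {δ, β, γ, ε}, leaving only ζ.
So period 2 reads: ζ η δ γ α ε β.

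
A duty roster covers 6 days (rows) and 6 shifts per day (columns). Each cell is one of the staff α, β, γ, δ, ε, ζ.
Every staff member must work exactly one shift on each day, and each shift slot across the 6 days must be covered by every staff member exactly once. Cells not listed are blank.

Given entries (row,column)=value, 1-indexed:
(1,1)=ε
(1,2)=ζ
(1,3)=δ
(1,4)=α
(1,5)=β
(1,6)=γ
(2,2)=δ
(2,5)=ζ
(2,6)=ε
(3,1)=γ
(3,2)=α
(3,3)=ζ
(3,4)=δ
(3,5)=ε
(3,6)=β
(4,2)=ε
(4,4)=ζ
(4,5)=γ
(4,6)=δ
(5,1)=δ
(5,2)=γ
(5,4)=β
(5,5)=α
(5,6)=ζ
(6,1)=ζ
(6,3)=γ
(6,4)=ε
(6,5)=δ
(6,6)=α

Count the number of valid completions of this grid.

2

Day 2, shift 1: eliminating its day and shift leaves {α, β}.
Day 2, shift 3: eliminating its day and shift leaves {α, β}.
Day 2, shift 4: eliminating its day and shift leaves {γ}.
Day 4, shift 1: eliminating its day and shift leaves {α, β}.
Day 4, shift 3: eliminating its day and shift leaves {α, β}.
Day 5, shift 3: eliminating its day and shift leaves {ε}.
Day 6, shift 2: eliminating its day and shift leaves {β}.
Enumerating the assignments across these blanks that avoid any day or shift repeat gives 2 completions.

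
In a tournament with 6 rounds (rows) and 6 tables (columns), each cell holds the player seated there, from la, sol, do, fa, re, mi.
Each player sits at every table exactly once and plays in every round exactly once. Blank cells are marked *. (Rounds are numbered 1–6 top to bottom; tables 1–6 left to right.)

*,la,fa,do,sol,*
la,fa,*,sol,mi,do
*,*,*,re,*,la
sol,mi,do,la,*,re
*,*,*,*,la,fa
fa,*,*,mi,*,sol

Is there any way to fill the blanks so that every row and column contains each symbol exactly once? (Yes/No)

No

Round 5, table 4: round 5 together with table 4 already contain {la, sol, do, fa, re, mi} — every symbol — so nothing can go there. The grid has no valid completion.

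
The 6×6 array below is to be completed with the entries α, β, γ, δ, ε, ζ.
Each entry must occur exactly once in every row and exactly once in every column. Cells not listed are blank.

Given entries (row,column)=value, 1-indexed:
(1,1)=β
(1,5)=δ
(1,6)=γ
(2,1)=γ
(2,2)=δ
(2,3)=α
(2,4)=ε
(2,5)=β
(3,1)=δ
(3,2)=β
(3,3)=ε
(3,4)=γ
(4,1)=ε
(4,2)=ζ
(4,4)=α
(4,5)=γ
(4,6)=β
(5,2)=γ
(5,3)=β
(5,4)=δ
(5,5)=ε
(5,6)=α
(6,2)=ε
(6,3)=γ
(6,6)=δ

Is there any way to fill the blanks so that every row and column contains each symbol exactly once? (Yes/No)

Row 1, column 2: row 1 has {β, γ, δ} and column 2 has {β, γ, δ, ε, ζ}, so it must be α.
Row 1, column 3: row 1 has {α, β, γ, δ} and column 3 has {α, β, γ, ε}, so it must be ζ.
Now row 1, column 4: row 1 together with column 4 already contain {α, β, γ, δ, ε, ζ} — every symbol — so nothing can go there. The grid has no valid completion.

No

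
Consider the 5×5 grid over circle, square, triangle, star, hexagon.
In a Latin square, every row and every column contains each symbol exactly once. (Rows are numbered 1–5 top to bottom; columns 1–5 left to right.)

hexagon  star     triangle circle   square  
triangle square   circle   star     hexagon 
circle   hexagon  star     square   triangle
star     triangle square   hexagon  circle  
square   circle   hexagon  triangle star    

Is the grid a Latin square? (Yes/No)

Yes

Each row is a permutation of the 5 symbols, and so is each column.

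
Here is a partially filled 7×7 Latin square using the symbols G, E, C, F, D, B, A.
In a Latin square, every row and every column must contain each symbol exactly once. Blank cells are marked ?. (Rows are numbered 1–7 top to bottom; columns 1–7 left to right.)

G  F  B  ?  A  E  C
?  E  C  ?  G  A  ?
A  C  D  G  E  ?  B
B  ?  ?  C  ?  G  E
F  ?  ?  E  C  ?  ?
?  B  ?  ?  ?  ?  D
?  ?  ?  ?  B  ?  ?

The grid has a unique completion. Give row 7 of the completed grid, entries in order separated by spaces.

Row 1, column 4: row 1 has {G, E, C, F, B, A} and column 4 has {G, E, C}, leaving only D.
Row 2, column 1: row 2 has {G, E, C, A} and column 1 has {G, F, B, A}, leaving only D.
Row 2, column 7: row 2 has {G, E, C, D, A} and column 7 has {E, C, D, B}, leaving only F.
Row 2, column 4: row 2 has {G, E, C, F, D, A} and column 4 has {G, E, C, D}, leaving only B.
Row 3, column 6: row 3 has {G, E, C, D, B, A} and column 6 has {G, E, A}, leaving only F.
Row 6, column 5: row 6 has {D, B} and column 5 has {G, E, C, B, A}, leaving only F.
Row 4, column 5: row 4 has {G, E, C, B} and column 5 has {G, E, C, F, B, A}, leaving only D.
Row 4, column 2: row 4 has {G, E, C, D, B} and column 2 has {E, C, F, B}, leaving only A.
Row 4, column 3: row 4 has {G, E, C, D, B, A} and column 3 has {C, D, B}, leaving only F.
Row 6, column 4: row 6 has {F, D, B} and column 4 has {G, E, C, D, B}, leaving only A.
Row 7, column 4: row 7 has {B} and column 4 has {G, E, C, D, B, A}, leaving only F.
Row 6, column 6: row 6 has {F, D, B, A} and column 6 has {G, E, F, A}, leaving only C.
Row 7, column 6: row 7 has {F, B} and column 6 has {G, E, C, F, A}, leaving only D.
Row 7, column 2: row 7 has {F, D, B} and column 2 has {E, C, F, B, A}, leaving only G.
Row 7, column 7: row 7 has {G, F, D, B} and column 7 has {E, C, F, D, B}, leaving only A.
Row 7, column 3: row 7 has {G, F, D, B, A} and column 3 has {C, F, D, B}, leaving only E.
Row 7, column 1: row 7 has {G, E, F, D, B, A} and column 1 has {G, F, D, B, A}, leaving only C.
So row 7 reads: C G E F B D A.

C G E F B D A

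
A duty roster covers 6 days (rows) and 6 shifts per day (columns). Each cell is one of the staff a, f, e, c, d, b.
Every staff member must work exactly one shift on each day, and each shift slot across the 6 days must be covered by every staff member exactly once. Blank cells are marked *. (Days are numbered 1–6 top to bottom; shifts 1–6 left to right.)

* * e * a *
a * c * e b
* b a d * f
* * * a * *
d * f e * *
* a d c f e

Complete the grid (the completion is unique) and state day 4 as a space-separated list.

f e b a d c

Day 4, shift 3: day 4 has {a} and shift 3 has {a, f, e, c, d}, leaving only b.
Day 2, shift 4: day 2 has {a, e, c, b} and shift 4 has {a, e, c, d}, leaving only f.
Day 1, shift 4: day 1 has {a, e} and shift 4 has {a, f, e, c, d}, leaving only b.
Day 2, shift 2: day 2 has {a, f, e, c, b} and shift 2 has {a, b}, leaving only d.
Day 3, shift 5: day 3 has {a, f, d, b} and shift 5 has {a, f, e}, leaving only c.
Day 4, shift 5: day 4 has {a, b} and shift 5 has {a, f, e, c}, leaving only d.
Day 4, shift 6: day 4 has {a, d, b} and shift 6 has {f, e, b}, leaving only c.
Day 1, shift 6: day 1 has {a, e, b} and shift 6 has {f, e, c, b}, leaving only d.
Day 3, shift 1: day 3 has {a, f, c, d, b} and shift 1 has {a, d}, leaving only e.
Day 4, shift 1: day 4 has {a, c, d, b} and shift 1 has {a, e, d}, leaving only f.
Day 4, shift 2: day 4 has {a, f, c, d, b} and shift 2 has {a, d, b}, leaving only e.
So day 4 reads: f e b a d c.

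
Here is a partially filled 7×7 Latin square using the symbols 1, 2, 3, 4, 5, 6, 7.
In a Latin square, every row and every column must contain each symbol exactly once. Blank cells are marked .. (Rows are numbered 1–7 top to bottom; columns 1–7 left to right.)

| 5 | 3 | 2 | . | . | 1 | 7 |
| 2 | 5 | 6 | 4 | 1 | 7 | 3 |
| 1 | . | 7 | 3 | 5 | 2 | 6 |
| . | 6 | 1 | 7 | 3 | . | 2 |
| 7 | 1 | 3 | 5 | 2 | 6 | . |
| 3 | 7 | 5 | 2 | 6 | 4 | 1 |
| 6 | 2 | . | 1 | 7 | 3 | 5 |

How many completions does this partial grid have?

1

Row 1, column 4: eliminating its row and column leaves {6}.
Row 1, column 5: eliminating its row and column leaves {4}.
Row 3, column 2: eliminating its row and column leaves {4}.
Row 4, column 1: eliminating its row and column leaves {4}.
Row 4, column 6: eliminating its row and column leaves {5}.
Row 5, column 7: eliminating its row and column leaves {4}.
Row 7, column 3: eliminating its row and column leaves {4}.
Only one assignment across all blanks avoids any row or column repeat, giving 1 completion.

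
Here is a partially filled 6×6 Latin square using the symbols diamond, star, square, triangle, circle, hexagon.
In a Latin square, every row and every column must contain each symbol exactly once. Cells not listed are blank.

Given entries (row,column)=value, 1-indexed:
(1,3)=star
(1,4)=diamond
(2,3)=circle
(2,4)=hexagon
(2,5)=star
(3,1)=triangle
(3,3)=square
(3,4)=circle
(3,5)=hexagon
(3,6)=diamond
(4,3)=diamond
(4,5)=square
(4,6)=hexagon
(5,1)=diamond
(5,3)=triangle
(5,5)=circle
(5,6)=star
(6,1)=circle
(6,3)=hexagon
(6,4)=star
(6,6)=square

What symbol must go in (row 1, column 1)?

Row 1, column 5: row 1 has {diamond, star} and column 5 has {star, square, circle, hexagon}, leaving only triangle.
Row 1, column 6: row 1 has {diamond, star, triangle} and column 6 has {diamond, star, square, hexagon}, leaving only circle.
Row 2, column 1: row 2 has {star, circle, hexagon} and column 1 has {diamond, triangle, circle}, leaving only square.
Row 1 already has {diamond, star, triangle, circle} and column 1 already has {diamond, square, triangle, circle}, so row 1, column 1 must be hexagon.

hexagon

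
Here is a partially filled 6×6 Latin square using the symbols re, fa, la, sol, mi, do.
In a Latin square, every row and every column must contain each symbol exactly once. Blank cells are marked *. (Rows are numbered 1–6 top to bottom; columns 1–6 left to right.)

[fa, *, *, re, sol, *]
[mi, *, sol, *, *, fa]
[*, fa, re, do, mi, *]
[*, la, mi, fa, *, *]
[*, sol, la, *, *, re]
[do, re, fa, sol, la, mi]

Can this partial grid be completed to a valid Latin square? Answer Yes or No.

No

Row 5, column 1: row 5 together with column 1 already contain {re, fa, la, sol, mi, do} — every symbol — so nothing can go there. The grid has no valid completion.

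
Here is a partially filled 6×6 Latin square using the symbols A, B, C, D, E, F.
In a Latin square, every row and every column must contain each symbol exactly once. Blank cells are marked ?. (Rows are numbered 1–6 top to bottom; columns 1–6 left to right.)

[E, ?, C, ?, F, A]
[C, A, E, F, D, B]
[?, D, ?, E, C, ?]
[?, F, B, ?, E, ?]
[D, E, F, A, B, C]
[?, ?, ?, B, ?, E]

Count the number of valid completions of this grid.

Row 1, column 2: eliminating its row and column leaves {B}.
Row 1, column 4: eliminating its row and column leaves {D}.
Row 3, column 1: eliminating its row and column leaves {A, B, F}.
Row 3, column 3: eliminating its row and column leaves {A}.
Row 3, column 6: eliminating its row and column leaves {F}.
Row 4, column 1: eliminating its row and column leaves {A}.
Row 4, column 4: eliminating its row and column leaves {C, D}.
Row 4, column 6: eliminating its row and column leaves {D}.
Row 6, column 1: eliminating its row and column leaves {A, F}.
Row 6, column 2: eliminating its row and column leaves {C}.
Row 6, column 3: eliminating its row and column leaves {A, D}.
Row 6, column 5: eliminating its row and column leaves {A}.
Only one assignment across all blanks avoids any row or column repeat, giving 1 completion.

1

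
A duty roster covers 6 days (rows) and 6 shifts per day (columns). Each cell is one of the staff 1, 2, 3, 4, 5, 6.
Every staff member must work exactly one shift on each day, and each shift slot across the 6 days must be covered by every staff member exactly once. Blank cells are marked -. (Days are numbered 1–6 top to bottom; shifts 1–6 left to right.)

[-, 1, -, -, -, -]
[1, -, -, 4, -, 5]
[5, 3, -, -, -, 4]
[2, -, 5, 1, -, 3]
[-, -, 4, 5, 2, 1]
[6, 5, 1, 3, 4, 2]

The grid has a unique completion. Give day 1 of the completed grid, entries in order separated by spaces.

Day 1, shift 6: day 1 has {1} and shift 6 has {1, 2, 3, 4, 5}, leaving only 6.
Day 1, shift 4: day 1 has {1, 6} and shift 4 has {1, 3, 4, 5}, leaving only 2.
Day 1, shift 3: day 1 has {1, 2, 6} and shift 3 has {1, 4, 5}, leaving only 3.
Day 1, shift 1: day 1 has {1, 2, 3, 6} and shift 1 has {1, 2, 5, 6}, leaving only 4.
Day 1, shift 5: day 1 has {1, 2, 3, 4, 6} and shift 5 has {2, 4}, leaving only 5.
So day 1 reads: 4 1 3 2 5 6.

4 1 3 2 5 6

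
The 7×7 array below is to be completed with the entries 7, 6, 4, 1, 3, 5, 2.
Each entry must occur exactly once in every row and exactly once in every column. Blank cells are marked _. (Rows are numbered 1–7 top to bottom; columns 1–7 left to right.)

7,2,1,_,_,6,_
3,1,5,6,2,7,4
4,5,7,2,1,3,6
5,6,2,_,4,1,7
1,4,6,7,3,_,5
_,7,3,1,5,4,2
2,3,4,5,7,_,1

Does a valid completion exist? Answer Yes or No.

No

Row 1, column 5: row 1 together with column 5 already contain {7, 6, 4, 1, 3, 5, 2} — every symbol — so nothing can go there. The grid has no valid completion.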